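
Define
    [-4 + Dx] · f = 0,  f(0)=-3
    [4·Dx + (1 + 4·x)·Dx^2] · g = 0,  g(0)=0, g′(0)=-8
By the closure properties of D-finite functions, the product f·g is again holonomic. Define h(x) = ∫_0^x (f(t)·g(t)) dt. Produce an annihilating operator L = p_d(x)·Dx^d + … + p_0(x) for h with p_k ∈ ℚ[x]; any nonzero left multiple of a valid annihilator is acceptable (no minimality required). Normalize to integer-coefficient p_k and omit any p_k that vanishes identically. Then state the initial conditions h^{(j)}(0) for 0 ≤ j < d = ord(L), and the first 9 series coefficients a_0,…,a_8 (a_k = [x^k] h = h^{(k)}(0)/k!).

f: a_k = -3, -12, -24, -32, -32, -128/5, -256/15, -1024/105, -512/105, …
g: a_k = 0, -8, 16, -128/3, 128, -2048/5, 4096/3, -32768/7, 16384, …
L₀ := L_f ⊗_s L_g (sym. prod.), ord ≤ 2.
h=∫h₀ ⇒ L = L₀·Dx.
L = 64·x·Dx + (-4 - 32·x)·Dx^2 + (1 + 4·x)·Dx^3  (order 3).
h: a_k = 0, 0, 12, 16, 32, 0, 384/5, -512/3, 11776/21, …
ICs: h(0) = 0, h′(0) = 0, h′′(0) = 24.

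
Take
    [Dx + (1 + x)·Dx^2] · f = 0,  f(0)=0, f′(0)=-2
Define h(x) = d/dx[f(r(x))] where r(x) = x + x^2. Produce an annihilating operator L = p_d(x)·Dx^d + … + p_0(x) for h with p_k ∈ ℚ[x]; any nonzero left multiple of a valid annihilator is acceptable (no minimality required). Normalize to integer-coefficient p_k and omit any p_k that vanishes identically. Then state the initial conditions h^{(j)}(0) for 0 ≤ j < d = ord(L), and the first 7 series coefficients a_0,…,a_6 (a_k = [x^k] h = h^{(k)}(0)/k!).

L = (-1 + 2·x + 2·x^2) + (1 + 3·x + 3·x^2 + 2·x^3)·Dx  (order 1).
h: a_k = -2, -2, 4, -2, -2, 4, -2, …
ICs: h(0) = -2.

f: a_k = 0, -2, 1, -2/3, 1/2, -2/5, 1/3, …
Substitute x→r, Dx→(1/r')Dx; clear ⇒ L₀.
h=h₀': d/dx-closure on L₀ ⇒ L.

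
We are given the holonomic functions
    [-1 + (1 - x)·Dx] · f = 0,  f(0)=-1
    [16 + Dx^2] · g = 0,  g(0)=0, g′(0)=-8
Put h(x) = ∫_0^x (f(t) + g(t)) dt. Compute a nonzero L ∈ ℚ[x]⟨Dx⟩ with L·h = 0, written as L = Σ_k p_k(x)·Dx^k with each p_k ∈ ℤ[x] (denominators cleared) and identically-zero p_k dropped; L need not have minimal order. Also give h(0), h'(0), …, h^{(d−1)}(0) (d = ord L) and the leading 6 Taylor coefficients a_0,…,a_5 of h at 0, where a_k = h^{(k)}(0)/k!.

L = (176 - 256·x + 128·x^2)·Dx + (-144 + 400·x - 384·x^2 + 128·x^3)·Dx^2 + (11 - 16·x + 8·x^2)·Dx^3 + (-9 + 25·x - 24·x^2 + 8·x^3)·Dx^4  (order 4).
h: a_k = 0, -1, -9/2, -1/3, 61/12, -1/5, …
ICs: h(0) = 0, h′(0) = -1, h′′(0) = -9, h′′′(0) = -2.

f: a_k = -1, -1, -1, -1, -1, -1, …
g: a_k = 0, -8, 0, 64/3, 0, -256/15, …
f+g: L₀ = lclm(L_f,L_g), ord ≤ 1+2.
h=∫h₀ ⇒ L = L₀·Dx.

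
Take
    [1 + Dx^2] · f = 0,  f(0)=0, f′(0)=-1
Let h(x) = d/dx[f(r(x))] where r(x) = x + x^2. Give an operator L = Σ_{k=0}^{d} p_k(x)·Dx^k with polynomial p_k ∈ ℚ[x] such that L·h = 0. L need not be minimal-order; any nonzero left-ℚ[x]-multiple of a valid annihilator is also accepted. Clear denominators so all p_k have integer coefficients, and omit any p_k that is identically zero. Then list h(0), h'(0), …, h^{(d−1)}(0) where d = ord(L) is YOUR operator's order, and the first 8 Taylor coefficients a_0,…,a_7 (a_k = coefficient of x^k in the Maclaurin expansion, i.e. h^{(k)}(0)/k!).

f: a_k = 0, -1, 0, 1/6, 0, -1/120, 0, 1/5040, …
h₀=f(r): pull back L_f along r ⇒ L₀.
h₀' ⇒ L via d/dx closure of L₀.
L = (13 + 8·x + 24·x^2 + 32·x^3 + 16·x^4) + (-6 - 12·x)·Dx + (1 + 4·x + 4·x^2)·Dx^2  (order 2).
h: a_k = -1, -2, 1/2, 2, 59/24, 3/4, -419/720, -59/90, …
ICs: h(0) = -1, h′(0) = -2.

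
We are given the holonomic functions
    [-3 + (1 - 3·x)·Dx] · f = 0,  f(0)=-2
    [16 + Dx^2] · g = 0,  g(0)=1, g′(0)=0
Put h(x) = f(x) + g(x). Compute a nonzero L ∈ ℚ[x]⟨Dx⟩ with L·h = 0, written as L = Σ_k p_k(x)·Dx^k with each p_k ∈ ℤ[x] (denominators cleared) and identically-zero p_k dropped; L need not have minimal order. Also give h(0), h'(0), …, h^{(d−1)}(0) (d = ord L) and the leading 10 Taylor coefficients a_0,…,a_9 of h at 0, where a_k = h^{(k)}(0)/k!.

f: a_k = -2, -6, -18, -54, -162, -486, -1458, -4374, -13122, -39366, …
g: a_k = 1, 0, -8, 0, 32/3, 0, -256/45, 0, 512/315, 0, …
Sum ⇒ L₀ = lclm(L_f,L_g) in ℚ(x)⟨Dx⟩.
L = (1680 - 2304·x + 3456·x^2) + (-272 + 1584·x - 3456·x^2 + 3456·x^3)·Dx + (105 - 144·x + 216·x^2)·Dx^2 + (-17 + 99·x - 216·x^2 + 216·x^3)·Dx^3  (order 3).
h: a_k = -1, -6, -26, -54, -454/3, -486, -65866/45, -4374, -4132918/315, -39366, …
ICs: h(0) = -1, h′(0) = -6, h′′(0) = -52.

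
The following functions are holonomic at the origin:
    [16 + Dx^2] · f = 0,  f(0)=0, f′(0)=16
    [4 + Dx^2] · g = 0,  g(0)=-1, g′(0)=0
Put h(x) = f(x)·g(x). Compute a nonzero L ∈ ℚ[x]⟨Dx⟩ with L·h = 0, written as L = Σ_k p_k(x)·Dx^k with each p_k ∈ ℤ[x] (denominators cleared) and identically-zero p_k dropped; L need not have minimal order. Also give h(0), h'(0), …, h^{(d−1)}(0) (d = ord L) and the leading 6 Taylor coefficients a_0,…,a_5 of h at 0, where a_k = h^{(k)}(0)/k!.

L = 144 + 40·Dx^2 + Dx^4  (order 4).
h: a_k = 0, -16, 0, 224/3, 0, -1952/15, …
ICs: h(0) = 0, h′(0) = -16, h′′(0) = 0, h′′′(0) = 448.

f: a_k = 0, 16, 0, -128/3, 0, 512/15, …
g: a_k = -1, 0, 2, 0, -2/3, 0, …
h₀=f·g: eliminate ⇒ L₀, order ≤ 2·2.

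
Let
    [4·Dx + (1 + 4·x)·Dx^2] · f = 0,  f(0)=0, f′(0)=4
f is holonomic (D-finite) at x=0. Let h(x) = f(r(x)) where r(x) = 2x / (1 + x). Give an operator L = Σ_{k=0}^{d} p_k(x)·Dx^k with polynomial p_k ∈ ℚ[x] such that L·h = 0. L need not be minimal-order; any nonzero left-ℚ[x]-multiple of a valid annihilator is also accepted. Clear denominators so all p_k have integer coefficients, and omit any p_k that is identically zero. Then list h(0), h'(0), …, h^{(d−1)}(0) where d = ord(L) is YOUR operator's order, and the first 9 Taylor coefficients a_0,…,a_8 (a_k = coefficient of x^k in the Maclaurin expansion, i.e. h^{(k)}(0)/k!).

f: a_k = 0, 4, -8, 64/3, -64, 1024/5, -2048/3, 16384/7, -8192, …
Substitute x→r, Dx→(1/r')Dx; clear ⇒ L₀.
L = (10 + 18·x)·Dx + (1 + 10·x + 9·x^2)·Dx^2  (order 2).
h: a_k = 0, 8, -40, 728/3, -1640, 59048/5, -265720/3, 4782968/7, -5380840, …
ICs: h(0) = 0, h′(0) = 8.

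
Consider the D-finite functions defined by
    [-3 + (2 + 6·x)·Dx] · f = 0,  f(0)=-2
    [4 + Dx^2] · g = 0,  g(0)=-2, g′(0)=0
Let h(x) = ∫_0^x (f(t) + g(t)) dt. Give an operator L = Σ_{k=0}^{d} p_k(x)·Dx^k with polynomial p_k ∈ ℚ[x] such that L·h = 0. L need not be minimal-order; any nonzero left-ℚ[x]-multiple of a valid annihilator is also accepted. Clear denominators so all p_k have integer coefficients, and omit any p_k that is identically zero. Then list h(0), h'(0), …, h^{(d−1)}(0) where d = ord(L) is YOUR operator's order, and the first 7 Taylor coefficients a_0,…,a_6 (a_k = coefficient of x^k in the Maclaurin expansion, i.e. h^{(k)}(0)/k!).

f: a_k = -2, -3, 9/4, -27/8, 405/64, -1701/128, 15309/512, …
g: a_k = -2, 0, 4, 0, -4/3, 0, 8/45, …
Sum ⇒ L₀ = lclm(L_f,L_g) in ℚ(x)⟨Dx⟩.
h=∫₀ˣh₀: take L = L₀·Dx.
L = (-516 - 1152·x - 1728·x^2)·Dx + (56 + 936·x + 3456·x^2 + 3456·x^3)·Dx^2 + (-129 - 288·x - 432·x^2)·Dx^3 + (14 + 234·x + 864·x^2 + 864·x^3)·Dx^4  (order 4).
h: a_k = 0, -4, -3/2, 25/12, -27/32, 959/960, -567/256, …
ICs: h(0) = 0, h′(0) = -4, h′′(0) = -3, h′′′(0) = 25/2.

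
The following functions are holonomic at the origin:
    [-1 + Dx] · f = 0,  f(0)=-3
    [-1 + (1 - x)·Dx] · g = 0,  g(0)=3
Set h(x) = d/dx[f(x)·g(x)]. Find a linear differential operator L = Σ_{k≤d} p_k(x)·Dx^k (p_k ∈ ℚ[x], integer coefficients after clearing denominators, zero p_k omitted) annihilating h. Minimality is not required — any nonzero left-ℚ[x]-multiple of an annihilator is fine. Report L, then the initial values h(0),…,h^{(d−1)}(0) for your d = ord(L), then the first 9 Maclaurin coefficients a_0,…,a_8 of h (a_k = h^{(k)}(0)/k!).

f: a_k = -3, -3, -3/2, -1/2, -1/8, -1/40, -1/240, -1/1680, -1/13440, …
g: a_k = 3, 3, 3, 3, 3, 3, 3, 3, 3, …
L₀ := L_f ⊗_s L_g (sym. prod.), ord ≤ 1.
Derive L from L₀ (diff closure).
L = (5 - 4·x + x^2) + (-2 + 3·x - x^2)·Dx  (order 1).
h: a_k = -18, -45, -72, -195/2, -489/4, -5871/40, -685/4, -109601/560, -98641/448, …
ICs: h(0) = -18.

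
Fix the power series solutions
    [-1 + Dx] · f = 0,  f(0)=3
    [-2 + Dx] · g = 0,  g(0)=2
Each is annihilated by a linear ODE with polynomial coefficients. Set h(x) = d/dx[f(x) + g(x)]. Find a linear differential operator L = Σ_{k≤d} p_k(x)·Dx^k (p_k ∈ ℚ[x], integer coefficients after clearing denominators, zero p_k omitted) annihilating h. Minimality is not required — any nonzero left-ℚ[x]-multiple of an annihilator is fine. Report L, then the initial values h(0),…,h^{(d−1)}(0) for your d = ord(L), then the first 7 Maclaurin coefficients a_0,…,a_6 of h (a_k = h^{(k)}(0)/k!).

L = 2 - 3·Dx + Dx^2  (order 2).
h: a_k = 7, 11, 19/2, 35/6, 67/24, 131/120, 259/720, …
ICs: h(0) = 7, h′(0) = 11.

f: a_k = 3, 3, 3/2, 1/2, 1/8, 1/40, 1/240, …
g: a_k = 2, 4, 4, 8/3, 4/3, 8/15, 8/45, …
f+g: L₀ = lclm(L_f,L_g), ord ≤ 1+1.
Derive L from L₀ (diff closure).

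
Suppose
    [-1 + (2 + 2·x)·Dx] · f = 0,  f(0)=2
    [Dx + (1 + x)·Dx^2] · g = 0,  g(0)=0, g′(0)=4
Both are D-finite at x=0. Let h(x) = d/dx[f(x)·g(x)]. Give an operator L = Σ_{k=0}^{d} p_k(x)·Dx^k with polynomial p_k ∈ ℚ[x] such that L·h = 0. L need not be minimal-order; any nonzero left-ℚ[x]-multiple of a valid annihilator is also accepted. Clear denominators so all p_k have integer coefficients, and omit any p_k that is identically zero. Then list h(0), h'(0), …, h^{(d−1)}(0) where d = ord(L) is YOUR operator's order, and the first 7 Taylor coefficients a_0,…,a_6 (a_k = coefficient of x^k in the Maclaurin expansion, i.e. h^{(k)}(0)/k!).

L = 1 + (8 + 8·x)·Dx + (4 + 8·x + 4·x^2)·Dx^2  (order 2).
h: a_k = 8, 0, -1, 4/3, -71/48, 31/20, -3043/1920, …
ICs: h(0) = 8, h′(0) = 0.

f: a_k = 2, 1, -1/4, 1/8, -5/64, 7/128, -21/512, …
g: a_k = 0, 4, -2, 4/3, -1, 4/5, -2/3, …
f·g: L₀ = L_f ⊗_s L_g, ord ≤ 1·2.
h=h₀': d/dx-closure on L₀ ⇒ L.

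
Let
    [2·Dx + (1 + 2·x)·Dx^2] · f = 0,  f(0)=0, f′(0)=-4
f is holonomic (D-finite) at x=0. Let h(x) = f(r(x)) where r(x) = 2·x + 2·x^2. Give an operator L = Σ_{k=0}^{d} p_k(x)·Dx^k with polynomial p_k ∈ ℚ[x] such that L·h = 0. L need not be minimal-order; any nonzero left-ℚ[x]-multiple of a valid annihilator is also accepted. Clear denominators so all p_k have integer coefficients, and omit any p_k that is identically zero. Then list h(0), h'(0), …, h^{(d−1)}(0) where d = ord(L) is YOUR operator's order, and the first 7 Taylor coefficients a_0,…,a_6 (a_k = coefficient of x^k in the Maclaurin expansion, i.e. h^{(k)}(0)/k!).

f: a_k = 0, -4, 4, -16/3, 8, -64/5, 64/3, …
Substitute x→r, Dx→(1/r')Dx; clear ⇒ L₀.
L = 2·Dx + (1 + 2·x)·Dx^2  (order 2).
h: a_k = 0, -8, 8, -32/3, 16, -128/5, 128/3, …
ICs: h(0) = 0, h′(0) = -8.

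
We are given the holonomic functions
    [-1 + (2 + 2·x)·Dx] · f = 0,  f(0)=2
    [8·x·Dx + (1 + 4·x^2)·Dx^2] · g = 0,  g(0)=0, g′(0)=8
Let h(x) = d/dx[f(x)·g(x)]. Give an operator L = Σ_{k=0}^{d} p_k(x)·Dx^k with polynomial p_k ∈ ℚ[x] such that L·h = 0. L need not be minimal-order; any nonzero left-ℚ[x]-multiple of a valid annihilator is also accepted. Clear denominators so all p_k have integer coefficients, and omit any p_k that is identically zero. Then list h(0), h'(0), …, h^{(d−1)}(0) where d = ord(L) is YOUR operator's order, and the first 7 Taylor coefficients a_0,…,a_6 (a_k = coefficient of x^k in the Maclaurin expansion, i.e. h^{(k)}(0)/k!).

L = (29 + 160·x - 280·x^2 - 384·x^3 - 48·x^4) + (76 + 300·x - 288·x^2 - 1664·x^3 - 1344·x^4 - 192·x^5)·Dx + (12 - 40·x - 84·x^2 - 256·x^3 - 544·x^4 - 384·x^5 - 64·x^6)·Dx^2  (order 2).
h: a_k = 16, 16, -70, -116/3, 6389/24, 5929/40, -1022653/960, …
ICs: h(0) = 16, h′(0) = 16.

f: a_k = 2, 1, -1/4, 1/8, -5/64, 7/128, -21/512, …
g: a_k = 0, 8, 0, -32/3, 0, 128/5, 0, …
f·g: L₀ = L_f ⊗_s L_g, ord ≤ 1·2.
h₀' ⇒ L via d/dx closure of L₀.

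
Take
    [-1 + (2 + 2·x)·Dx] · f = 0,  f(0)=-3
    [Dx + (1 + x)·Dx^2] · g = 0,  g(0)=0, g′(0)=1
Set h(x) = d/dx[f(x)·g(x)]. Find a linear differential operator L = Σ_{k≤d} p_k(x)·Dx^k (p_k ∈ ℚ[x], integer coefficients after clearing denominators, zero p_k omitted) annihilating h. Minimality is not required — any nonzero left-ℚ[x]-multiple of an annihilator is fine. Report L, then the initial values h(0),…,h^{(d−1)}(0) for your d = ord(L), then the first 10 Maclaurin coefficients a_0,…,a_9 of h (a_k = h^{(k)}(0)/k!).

L = 1 + (8 + 8·x)·Dx + (4 + 8·x + 4·x^2)·Dx^2  (order 2).
h: a_k = -3, 0, 3/8, -1/2, 71/128, -93/160, 3043/5120, -2689/4480, 138081/229376, -51719/86016, …
ICs: h(0) = -3, h′(0) = 0.

f: a_k = -3, -3/2, 3/8, -3/16, 15/128, -21/256, 63/1024, -99/2048, 1287/32768, -2145/65536, …
g: a_k = 0, 1, -1/2, 1/3, -1/4, 1/5, -1/6, 1/7, -1/8, 1/9, …
Product ⇒ symmetric product L₀, ord ≤ 2.
Differentiate: ansatz ord ≤ ord L₀ ⇒ L.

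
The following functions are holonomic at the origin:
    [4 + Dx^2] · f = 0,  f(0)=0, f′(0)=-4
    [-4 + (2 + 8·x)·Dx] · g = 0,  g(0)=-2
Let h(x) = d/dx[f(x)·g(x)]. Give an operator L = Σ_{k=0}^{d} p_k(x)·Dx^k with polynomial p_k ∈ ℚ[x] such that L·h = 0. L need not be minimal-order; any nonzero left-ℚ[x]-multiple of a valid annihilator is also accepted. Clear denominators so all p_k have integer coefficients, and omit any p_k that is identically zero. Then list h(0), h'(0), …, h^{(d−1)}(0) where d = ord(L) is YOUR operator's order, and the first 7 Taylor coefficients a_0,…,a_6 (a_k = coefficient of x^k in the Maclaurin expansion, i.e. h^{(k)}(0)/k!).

L = (8 + 96·x + 256·x^2 + 256·x^3 + 256·x^4) + (2 - 48·x^2 - 64·x^3)·Dx + (1 + 10·x + 36·x^2 + 64·x^3 + 64·x^4)·Dx^2  (order 2).
h: a_k = 8, 32, -64, 256/3, -1024/3, 6144/5, -195584/45, …
ICs: h(0) = 8, h′(0) = 32.

f: a_k = 0, -4, 0, 8/3, 0, -8/15, 0, …
g: a_k = -2, -4, 4, -8, 20, -56, 168, …
f·g: L₀ = L_f ⊗_s L_g, ord ≤ 2·1.
h₀' ⇒ L via d/dx closure of L₀.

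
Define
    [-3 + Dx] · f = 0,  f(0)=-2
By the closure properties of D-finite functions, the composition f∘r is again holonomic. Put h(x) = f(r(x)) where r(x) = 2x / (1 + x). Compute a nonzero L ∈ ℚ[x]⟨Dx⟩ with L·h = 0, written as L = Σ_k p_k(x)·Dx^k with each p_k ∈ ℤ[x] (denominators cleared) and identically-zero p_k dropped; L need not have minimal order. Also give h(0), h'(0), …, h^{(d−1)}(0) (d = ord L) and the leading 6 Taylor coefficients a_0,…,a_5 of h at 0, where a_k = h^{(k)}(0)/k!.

f: a_k = -2, -6, -9, -9, -27/4, -81/20, …
h₀=f(r): pull back L_f along r ⇒ L₀.
L = -6 + (1 + 2·x + x^2)·Dx  (order 1).
h: a_k = -2, -12, -24, -12, 12, 12/5, …
ICs: h(0) = -2.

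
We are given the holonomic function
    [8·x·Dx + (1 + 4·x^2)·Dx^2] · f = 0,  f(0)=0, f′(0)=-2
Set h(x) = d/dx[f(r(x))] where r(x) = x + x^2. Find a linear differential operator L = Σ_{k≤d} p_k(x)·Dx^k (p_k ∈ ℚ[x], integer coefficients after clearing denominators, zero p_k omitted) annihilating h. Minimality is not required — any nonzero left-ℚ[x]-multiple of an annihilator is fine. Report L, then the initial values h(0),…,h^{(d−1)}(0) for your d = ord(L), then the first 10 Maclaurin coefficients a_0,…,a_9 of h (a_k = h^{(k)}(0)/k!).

L = (-2 + 8·x + 32·x^2 + 48·x^3 + 24·x^4) + (1 + 2·x + 4·x^2 + 16·x^3 + 20·x^4 + 8·x^5)·Dx  (order 1).
h: a_k = -2, -4, 8, 32, 8, -176, -320, 512, 2656, 1216, …
ICs: h(0) = -2.

f: a_k = 0, -2, 0, 8/3, 0, -32/5, 0, 128/7, 0, -512/9, …
h₀=f(r): pull back L_f along r ⇒ L₀.
h=h₀': d/dx-closure on L₀ ⇒ L.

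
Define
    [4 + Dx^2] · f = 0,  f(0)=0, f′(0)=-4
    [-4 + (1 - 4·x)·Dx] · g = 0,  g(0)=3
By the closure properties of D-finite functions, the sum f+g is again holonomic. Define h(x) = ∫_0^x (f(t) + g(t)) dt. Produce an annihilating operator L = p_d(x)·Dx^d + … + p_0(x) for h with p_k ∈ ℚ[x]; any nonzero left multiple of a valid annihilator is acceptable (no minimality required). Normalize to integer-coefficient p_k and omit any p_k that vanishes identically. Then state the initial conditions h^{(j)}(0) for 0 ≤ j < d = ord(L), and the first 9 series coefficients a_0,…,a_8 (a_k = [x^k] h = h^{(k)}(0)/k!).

L = (-400 + 128·x - 256·x^2)·Dx + (36 - 176·x + 192·x^2 - 256·x^3)·Dx^2 + (-100 + 32·x - 64·x^2)·Dx^3 + (9 - 44·x + 48·x^2 - 64·x^3)·Dx^4  (order 4).
h: a_k = 0, 3, 4, 16, 146/3, 768/5, 23036/45, 12288/7, 1935362/315, …
ICs: h(0) = 0, h′(0) = 3, h′′(0) = 8, h′′′(0) = 96.

f: a_k = 0, -4, 0, 8/3, 0, -8/15, 0, 16/315, 0, …
g: a_k = 3, 12, 48, 192, 768, 3072, 12288, 49152, 196608, …
Weyl lclm of L_f,L_g ⇒ L₀ (ord ≤ 3).
h=∫₀ˣh₀: take L = L₀·Dx.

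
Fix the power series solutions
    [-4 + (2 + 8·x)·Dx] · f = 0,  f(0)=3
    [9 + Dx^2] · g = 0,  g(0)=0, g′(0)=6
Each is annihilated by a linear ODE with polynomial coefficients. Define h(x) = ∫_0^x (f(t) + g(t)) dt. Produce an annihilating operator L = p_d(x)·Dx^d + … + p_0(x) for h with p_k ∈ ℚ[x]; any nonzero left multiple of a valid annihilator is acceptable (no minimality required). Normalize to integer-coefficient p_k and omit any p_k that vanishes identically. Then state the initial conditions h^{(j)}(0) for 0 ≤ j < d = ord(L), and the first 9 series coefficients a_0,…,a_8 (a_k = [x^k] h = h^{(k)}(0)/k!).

L = (-378 - 1296·x - 2592·x^2)·Dx + (45 + 828·x + 3888·x^2 + 5184·x^3)·Dx^2 + (-42 - 144·x - 288·x^2)·Dx^3 + (5 + 92·x + 432·x^2 + 576·x^3)·Dx^4  (order 4).
h: a_k = 0, 3, 6, -2, 3/4, -6, 587/40, -36, 221517/2240, …
ICs: h(0) = 0, h′(0) = 3, h′′(0) = 12, h′′′(0) = -12.

f: a_k = 3, 6, -6, 12, -30, 84, -252, 792, -2574, …
g: a_k = 0, 6, 0, -9, 0, 81/20, 0, -243/280, 0, …
Weyl lclm of L_f,L_g ⇒ L₀ (ord ≤ 3).
h=∫h₀ ⇒ L = L₀·Dx.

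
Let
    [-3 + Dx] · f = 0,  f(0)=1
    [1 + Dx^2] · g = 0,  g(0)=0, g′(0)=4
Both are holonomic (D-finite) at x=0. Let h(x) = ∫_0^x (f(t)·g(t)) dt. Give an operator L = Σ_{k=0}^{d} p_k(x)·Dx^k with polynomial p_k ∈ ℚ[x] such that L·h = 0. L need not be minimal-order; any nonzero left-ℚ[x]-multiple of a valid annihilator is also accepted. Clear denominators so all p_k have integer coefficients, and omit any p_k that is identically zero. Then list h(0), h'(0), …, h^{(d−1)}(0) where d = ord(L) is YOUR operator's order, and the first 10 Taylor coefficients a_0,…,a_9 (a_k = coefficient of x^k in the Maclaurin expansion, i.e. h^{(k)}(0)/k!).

f: a_k = 1, 3, 9/2, 9/2, 27/8, 81/40, 81/80, 243/560, 729/4480, 243/4480, …
g: a_k = 0, 4, 0, -2/3, 0, 1/30, 0, -1/1260, 0, 1/90720, …
f·g: L₀ = L_f ⊗_s L_g, ord ≤ 1·2.
h=∫₀ˣh₀: take L = L₀·Dx.
L = 10·Dx - 6·Dx^2 + Dx^3  (order 3).
h: a_k = 0, 0, 2, 4, 13/3, 16/5, 79/45, 26/35, 307/1260, 8/135, …
ICs: h(0) = 0, h′(0) = 0, h′′(0) = 4.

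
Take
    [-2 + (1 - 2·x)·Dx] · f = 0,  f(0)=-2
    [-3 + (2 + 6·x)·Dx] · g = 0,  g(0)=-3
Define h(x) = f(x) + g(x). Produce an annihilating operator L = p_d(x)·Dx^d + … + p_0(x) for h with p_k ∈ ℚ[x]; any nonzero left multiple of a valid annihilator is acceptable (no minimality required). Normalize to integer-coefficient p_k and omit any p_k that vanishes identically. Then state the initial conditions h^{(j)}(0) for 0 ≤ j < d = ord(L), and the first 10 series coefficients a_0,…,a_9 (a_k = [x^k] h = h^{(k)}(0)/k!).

L = (-66 - 108·x) + (41 + 156·x + 324·x^2)·Dx + (-2 - 38·x - 24·x^2 + 216·x^3)·Dx^2  (order 2).
h: a_k = -5, -17/2, -37/8, -337/16, -2881/128, -21487/256, -85145/1024, -740801/2048, -8333209/32768, -109328899/65536, …
ICs: h(0) = -5, h′(0) = -17/2.

f: a_k = -2, -4, -8, -16, -32, -64, -128, -256, -512, -1024, …
g: a_k = -3, -9/2, 27/8, -81/16, 1215/128, -5103/256, 45927/1024, -216513/2048, 8444007/32768, -42220035/65536, …
Sum ⇒ L₀ = lclm(L_f,L_g) in ℚ(x)⟨Dx⟩.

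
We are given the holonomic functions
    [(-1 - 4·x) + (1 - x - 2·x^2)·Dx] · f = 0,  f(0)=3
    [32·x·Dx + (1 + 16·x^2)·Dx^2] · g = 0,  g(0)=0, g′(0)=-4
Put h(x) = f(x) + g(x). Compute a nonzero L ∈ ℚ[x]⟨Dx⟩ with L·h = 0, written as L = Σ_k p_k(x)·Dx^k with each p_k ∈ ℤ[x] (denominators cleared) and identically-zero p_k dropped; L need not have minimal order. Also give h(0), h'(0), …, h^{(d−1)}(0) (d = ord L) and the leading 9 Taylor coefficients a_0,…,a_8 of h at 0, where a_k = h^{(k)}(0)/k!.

L = (-96 + 384·x + 6912·x^2 + 15360·x^3 + 40704·x^4 + 12288·x^6)·Dx + (31 + 104·x - 392·x^2 + 736·x^3 + 14912·x^4 + 27904·x^5 + 3072·x^6 + 12288·x^7)·Dx^2 + (-3 - 19·x - 128·x^2 - 152·x^3 - 1128·x^4 + 2496·x^5 + 2560·x^6 + 1024·x^7 + 2048·x^8)·Dx^3  (order 3).
h: a_k = 3, -1, 9, 109/3, 33, -709/5, 129, 18169/7, 513, …
ICs: h(0) = 3, h′(0) = -1, h′′(0) = 18.

f: a_k = 3, 3, 9, 15, 33, 63, 129, 255, 513, …
g: a_k = 0, -4, 0, 64/3, 0, -1024/5, 0, 16384/7, 0, …
Weyl lclm of L_f,L_g ⇒ L₀ (ord ≤ 3).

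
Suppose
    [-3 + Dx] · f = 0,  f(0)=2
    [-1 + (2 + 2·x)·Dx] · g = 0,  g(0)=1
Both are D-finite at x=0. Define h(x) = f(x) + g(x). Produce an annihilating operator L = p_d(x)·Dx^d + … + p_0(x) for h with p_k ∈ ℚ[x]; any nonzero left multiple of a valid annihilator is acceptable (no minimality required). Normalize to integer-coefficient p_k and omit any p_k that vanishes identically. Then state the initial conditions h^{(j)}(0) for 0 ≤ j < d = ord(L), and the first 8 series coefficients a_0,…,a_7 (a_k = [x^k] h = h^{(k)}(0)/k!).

f: a_k = 2, 6, 9, 9, 27/4, 81/20, 81/40, 243/280, …
g: a_k = 1, 1/2, -1/8, 1/16, -5/128, 7/256, -21/1024, 33/2048, …
h₀=f+g: left-lcm gives L₀, ord ≤ 2.
L = (21 + 18·x) + (-37 - 72·x - 36·x^2)·Dx + (10 + 22·x + 12·x^2)·Dx^2  (order 2).
h: a_k = 3, 13/2, 71/8, 145/16, 859/128, 5219/1280, 10263/5120, 63363/71680, …
ICs: h(0) = 3, h′(0) = 13/2.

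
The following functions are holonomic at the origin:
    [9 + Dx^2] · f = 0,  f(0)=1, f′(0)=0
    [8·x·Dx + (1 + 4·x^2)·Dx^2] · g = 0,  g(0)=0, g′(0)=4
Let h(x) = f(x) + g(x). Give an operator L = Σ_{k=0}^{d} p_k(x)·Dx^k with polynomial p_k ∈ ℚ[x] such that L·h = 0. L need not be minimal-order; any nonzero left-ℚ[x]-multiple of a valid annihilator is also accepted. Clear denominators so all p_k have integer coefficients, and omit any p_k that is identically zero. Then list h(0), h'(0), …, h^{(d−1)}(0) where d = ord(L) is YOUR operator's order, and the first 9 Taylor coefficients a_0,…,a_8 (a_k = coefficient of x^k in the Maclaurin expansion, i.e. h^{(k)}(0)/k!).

f: a_k = 1, 0, -9/2, 0, 27/8, 0, -81/80, 0, 729/4480, …
g: a_k = 0, 4, 0, -16/3, 0, 64/5, 0, -256/7, 0, …
Weyl lclm of L_f,L_g ⇒ L₀ (ord ≤ 4).
L = (-2808·x + 19008·x^3 + 10368·x^5)·Dx + (9 + 1548·x^2 + 7344·x^4 + 5184·x^6)·Dx^2 + (-312·x + 2112·x^3 + 1152·x^5)·Dx^3 + (1 + 172·x^2 + 816·x^4 + 576·x^6)·Dx^4  (order 4).
h: a_k = 1, 4, -9/2, -16/3, 27/8, 64/5, -81/80, -256/7, 729/4480, …
ICs: h(0) = 1, h′(0) = 4, h′′(0) = -9, h′′′(0) = -32.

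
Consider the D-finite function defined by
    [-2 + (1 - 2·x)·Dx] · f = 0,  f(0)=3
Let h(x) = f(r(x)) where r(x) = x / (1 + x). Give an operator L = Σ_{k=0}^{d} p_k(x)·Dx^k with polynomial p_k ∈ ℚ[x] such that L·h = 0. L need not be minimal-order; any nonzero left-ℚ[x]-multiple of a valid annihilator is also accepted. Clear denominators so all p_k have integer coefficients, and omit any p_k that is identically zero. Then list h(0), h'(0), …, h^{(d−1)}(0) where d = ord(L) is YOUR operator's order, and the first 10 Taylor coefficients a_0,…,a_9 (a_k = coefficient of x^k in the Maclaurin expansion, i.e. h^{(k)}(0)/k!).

L = 2 + (-1 + x^2)·Dx  (order 1).
h: a_k = 3, 6, 6, 6, 6, 6, 6, 6, 6, 6, …
ICs: h(0) = 3.

f: a_k = 3, 6, 12, 24, 48, 96, 192, 384, 768, 1536, …
Change of var in L_f (x↦r) gives L₀.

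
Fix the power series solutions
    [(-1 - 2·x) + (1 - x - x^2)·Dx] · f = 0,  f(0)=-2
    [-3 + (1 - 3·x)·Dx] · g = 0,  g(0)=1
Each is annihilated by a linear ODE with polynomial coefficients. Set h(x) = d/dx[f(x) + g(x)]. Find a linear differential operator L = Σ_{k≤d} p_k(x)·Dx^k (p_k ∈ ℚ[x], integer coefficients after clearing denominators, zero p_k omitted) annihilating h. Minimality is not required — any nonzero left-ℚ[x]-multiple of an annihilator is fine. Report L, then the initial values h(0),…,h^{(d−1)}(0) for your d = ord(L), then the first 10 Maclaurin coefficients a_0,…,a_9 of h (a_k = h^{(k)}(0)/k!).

L = (54 + 72·x + 216·x^2 - 72·x^3 + 54·x^4) + (-18 - 30·x + 90·x^2 + 120·x^3 - 45·x^4 + 54·x^5)·Dx + (1 + 2·x - 25·x^2 + 30·x^3 - 3·x^5 + 9·x^6)·Dx^2  (order 2).
h: a_k = 1, 10, 63, 284, 1135, 4218, 15015, 51944, 176157, 588710, …
ICs: h(0) = 1, h′(0) = 10.

f: a_k = -2, -2, -4, -6, -10, -16, -26, -42, -68, -110, …
g: a_k = 1, 3, 9, 27, 81, 243, 729, 2187, 6561, 19683, …
Weyl lclm of L_f,L_g ⇒ L₀ (ord ≤ 2).
h₀' ⇒ L via d/dx closure of L₀.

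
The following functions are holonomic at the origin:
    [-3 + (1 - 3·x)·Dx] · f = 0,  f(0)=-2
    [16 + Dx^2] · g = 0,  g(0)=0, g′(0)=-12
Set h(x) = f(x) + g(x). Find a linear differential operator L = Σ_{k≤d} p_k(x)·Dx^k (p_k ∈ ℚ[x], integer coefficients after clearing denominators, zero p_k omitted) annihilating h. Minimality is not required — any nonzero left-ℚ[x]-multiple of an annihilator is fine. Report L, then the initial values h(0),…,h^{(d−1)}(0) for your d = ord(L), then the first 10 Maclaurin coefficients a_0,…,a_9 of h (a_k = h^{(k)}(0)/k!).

f: a_k = -2, -6, -18, -54, -162, -486, -1458, -4374, -13122, -39366, …
g: a_k = 0, -12, 0, 32, 0, -128/5, 0, 1024/105, 0, -2048/945, …
Sum ⇒ L₀ = lclm(L_f,L_g) in ℚ(x)⟨Dx⟩.
L = (1680 - 2304·x + 3456·x^2) + (-272 + 1584·x - 3456·x^2 + 3456·x^3)·Dx + (105 - 144·x + 216·x^2)·Dx^2 + (-17 + 99·x - 216·x^2 + 216·x^3)·Dx^3  (order 3).
h: a_k = -2, -18, -18, -22, -162, -2558/5, -1458, -458246/105, -13122, -37202918/945, …
ICs: h(0) = -2, h′(0) = -18, h′′(0) = -36.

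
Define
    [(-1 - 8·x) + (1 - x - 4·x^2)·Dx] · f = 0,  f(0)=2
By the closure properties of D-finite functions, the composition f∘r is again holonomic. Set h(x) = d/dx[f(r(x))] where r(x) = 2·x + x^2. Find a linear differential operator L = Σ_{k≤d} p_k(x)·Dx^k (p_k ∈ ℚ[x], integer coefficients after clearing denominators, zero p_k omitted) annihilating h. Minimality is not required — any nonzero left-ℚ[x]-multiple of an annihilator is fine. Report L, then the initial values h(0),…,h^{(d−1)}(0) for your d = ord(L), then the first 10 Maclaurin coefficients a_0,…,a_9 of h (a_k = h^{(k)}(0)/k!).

L = (21 + 150·x + 987·x^2 + 2192·x^3 + 2148·x^4 + 960·x^5 + 160·x^6) + (-1 - 15·x + 27·x^2 + 345·x^3 + 700·x^4 + 588·x^5 + 224·x^6 + 32·x^7)·Dx  (order 1).
h: a_k = 4, 84, 552, 4616, 30620, 209868, 1352848, 8670032, 54334260, 337302340, …
ICs: h(0) = 4.

f: a_k = 2, 2, 10, 18, 58, 130, 362, 882, 2330, 5858, …
f∘r: x↦r, Dx↦Dx/r' in L_f ⇒ L₀.
Differentiate: ansatz ord ≤ ord L₀ ⇒ L.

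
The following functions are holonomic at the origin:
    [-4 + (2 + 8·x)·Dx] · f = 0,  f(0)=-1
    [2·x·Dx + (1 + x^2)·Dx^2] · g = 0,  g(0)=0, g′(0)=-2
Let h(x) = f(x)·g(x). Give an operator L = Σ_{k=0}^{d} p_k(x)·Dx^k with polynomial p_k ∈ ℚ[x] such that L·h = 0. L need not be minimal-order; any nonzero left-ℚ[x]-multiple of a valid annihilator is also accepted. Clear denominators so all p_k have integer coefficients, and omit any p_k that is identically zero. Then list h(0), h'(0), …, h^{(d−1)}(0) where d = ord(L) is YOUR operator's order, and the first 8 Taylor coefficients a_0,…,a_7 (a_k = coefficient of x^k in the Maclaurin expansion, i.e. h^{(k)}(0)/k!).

f: a_k = -1, -2, 2, -4, 10, -28, 84, -264, …
g: a_k = 0, -2, 0, 2/3, 0, -2/5, 0, 2/7, …
Product ⇒ symmetric product L₀, ord ≤ 2.
L = (12 - 4·x - 4·x^2) + (-4 - 14·x + 12·x^2 + 16·x^3)·Dx + (1 + 8·x + 17·x^2 + 8·x^3 + 16·x^4)·Dx^2  (order 2).
h: a_k = 0, 2, 4, -14/3, 20/3, -274/15, 812/15, -17054/105, …
ICs: h(0) = 0, h′(0) = 2.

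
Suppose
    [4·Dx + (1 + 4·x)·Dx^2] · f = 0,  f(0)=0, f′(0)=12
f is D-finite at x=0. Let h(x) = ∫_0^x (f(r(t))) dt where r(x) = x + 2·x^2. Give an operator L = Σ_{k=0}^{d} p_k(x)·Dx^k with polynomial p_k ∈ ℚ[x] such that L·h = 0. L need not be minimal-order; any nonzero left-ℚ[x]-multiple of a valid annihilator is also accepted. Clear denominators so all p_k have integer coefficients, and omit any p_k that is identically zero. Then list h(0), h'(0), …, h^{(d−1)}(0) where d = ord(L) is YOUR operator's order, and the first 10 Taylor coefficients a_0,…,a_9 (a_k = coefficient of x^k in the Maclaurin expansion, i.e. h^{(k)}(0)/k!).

f: a_k = 0, 12, -24, 64, -192, 3072/5, -2048, 49152/7, -24576, 262144/3, …
f∘r: x↦r, Dx↦Dx/r' in L_f ⇒ L₀.
h=∫h₀ ⇒ L = L₀·Dx.
L = (16·x + 32·x^2)·Dx^2 + (1 + 8·x + 24·x^2 + 32·x^3)·Dx^3  (order 3).
h: a_k = 0, 0, 6, 0, -8, 96/5, -128/5, 0, 768/7, -1024/3, …
ICs: h(0) = 0, h′(0) = 0, h′′(0) = 12.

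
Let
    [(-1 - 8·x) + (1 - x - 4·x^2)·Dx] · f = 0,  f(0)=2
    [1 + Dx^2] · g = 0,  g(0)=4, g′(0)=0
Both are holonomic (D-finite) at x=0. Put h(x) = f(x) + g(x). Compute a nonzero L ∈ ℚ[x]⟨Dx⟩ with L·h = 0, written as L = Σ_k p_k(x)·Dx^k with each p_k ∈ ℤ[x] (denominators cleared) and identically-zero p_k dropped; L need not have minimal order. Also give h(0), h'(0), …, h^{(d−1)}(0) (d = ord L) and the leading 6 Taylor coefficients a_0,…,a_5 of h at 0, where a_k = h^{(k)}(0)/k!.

L = (55 + 486·x + 553·x^2 + 1488·x^3 + 80·x^4 + 128·x^5) + (-11 - 11·x - 23·x^2 + 169·x^3 + 348·x^4 + 48·x^5 + 64·x^6)·Dx + (55 + 486·x + 553·x^2 + 1488·x^3 + 80·x^4 + 128·x^5)·Dx^2 + (-11 - 11·x - 23·x^2 + 169·x^3 + 348·x^4 + 48·x^5 + 64·x^6)·Dx^3  (order 3).
h: a_k = 6, 2, 8, 18, 349/6, 130, …
ICs: h(0) = 6, h′(0) = 2, h′′(0) = 16.

f: a_k = 2, 2, 10, 18, 58, 130, …
g: a_k = 4, 0, -2, 0, 1/6, 0, …
h₀=f+g: left-lcm gives L₀, ord ≤ 3.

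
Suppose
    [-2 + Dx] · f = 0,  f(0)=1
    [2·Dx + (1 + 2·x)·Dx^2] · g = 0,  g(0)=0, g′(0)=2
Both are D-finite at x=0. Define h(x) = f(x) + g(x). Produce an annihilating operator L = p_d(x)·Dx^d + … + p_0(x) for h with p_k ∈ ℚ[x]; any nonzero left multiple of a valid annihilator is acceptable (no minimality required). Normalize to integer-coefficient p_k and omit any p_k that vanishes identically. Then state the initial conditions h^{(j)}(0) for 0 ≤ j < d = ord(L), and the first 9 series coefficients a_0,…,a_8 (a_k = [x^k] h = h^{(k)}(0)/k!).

L = (-6 - 4·x)·Dx + (1 - 4·x - 4·x^2)·Dx^2 + (1 + 3·x + 2·x^2)·Dx^3  (order 3).
h: a_k = 1, 4, 0, 4, -10/3, 20/3, -476/45, 824/45, -10078/315, …
ICs: h(0) = 1, h′(0) = 4, h′′(0) = 0.

f: a_k = 1, 2, 2, 4/3, 2/3, 4/15, 4/45, 8/315, 2/315, …
g: a_k = 0, 2, -2, 8/3, -4, 32/5, -32/3, 128/7, -32, …
h₀=f+g: left-lcm gives L₀, ord ≤ 3.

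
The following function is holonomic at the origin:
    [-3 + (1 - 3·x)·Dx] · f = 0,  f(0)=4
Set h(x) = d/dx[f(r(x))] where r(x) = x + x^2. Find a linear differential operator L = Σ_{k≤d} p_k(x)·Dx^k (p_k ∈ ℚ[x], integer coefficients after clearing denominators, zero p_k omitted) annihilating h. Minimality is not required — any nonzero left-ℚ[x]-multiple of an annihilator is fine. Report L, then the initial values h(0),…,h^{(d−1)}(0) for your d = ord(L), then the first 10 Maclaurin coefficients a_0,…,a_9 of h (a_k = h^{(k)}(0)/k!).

L = (8 + 18·x + 18·x^2) + (-1 + x + 9·x^2 + 6·x^3)·Dx  (order 1).
h: a_k = 12, 96, 540, 2736, 12960, 58968, 260820, 1130112, 4820148, 20305080, …
ICs: h(0) = 12.

f: a_k = 4, 12, 36, 108, 324, 972, 2916, 8748, 26244, 78732, …
L₀ from L_f via x↦r, Dx↦r'^{-1}Dx.
h=h₀': d/dx-closure on L₀ ⇒ L.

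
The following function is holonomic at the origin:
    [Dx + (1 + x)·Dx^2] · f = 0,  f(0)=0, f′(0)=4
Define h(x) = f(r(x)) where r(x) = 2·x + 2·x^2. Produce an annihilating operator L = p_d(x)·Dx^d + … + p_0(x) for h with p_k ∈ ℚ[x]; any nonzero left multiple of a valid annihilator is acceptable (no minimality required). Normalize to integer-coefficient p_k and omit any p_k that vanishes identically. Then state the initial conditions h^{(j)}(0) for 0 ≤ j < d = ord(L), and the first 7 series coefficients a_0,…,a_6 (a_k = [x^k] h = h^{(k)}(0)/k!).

f: a_k = 0, 4, -2, 4/3, -1, 4/5, -2/3, …
f∘r: x↦r, Dx↦Dx/r' in L_f ⇒ L₀.
L = (4·x + 4·x^2)·Dx + (1 + 4·x + 6·x^2 + 4·x^3)·Dx^2  (order 2).
h: a_k = 0, 8, 0, -16/3, 8, -32/5, 0, …
ICs: h(0) = 0, h′(0) = 8.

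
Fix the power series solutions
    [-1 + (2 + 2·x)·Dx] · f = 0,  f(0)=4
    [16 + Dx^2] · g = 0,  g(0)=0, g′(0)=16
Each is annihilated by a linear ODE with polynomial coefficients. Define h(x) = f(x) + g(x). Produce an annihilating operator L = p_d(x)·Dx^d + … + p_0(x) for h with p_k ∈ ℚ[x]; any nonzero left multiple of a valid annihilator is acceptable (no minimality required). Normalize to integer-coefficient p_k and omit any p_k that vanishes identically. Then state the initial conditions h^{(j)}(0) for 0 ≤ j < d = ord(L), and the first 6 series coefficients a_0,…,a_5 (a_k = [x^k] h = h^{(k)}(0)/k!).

f: a_k = 4, 2, -1/2, 1/4, -5/32, 7/64, …
g: a_k = 0, 16, 0, -128/3, 0, 512/15, …
Weyl lclm of L_f,L_g ⇒ L₀ (ord ≤ 3).
L = (-1072 - 2048·x - 1024·x^2) + (2016 + 6112·x + 6144·x^2 + 2048·x^3)·Dx + (-67 - 128·x - 64·x^2)·Dx^2 + (126 + 382·x + 384·x^2 + 128·x^3)·Dx^3  (order 3).
h: a_k = 4, 18, -1/2, -509/12, -5/32, 32873/960, …
ICs: h(0) = 4, h′(0) = 18, h′′(0) = -1.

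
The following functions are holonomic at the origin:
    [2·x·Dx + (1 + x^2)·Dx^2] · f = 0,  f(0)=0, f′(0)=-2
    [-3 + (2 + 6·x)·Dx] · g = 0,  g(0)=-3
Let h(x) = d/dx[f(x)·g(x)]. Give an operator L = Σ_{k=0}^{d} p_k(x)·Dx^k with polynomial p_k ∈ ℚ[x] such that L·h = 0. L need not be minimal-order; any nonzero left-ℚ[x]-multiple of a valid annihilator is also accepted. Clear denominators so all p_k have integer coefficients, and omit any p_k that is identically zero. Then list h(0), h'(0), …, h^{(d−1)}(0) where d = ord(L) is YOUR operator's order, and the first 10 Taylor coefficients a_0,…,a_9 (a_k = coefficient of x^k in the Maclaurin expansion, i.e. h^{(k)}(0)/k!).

f: a_k = 0, -2, 0, 2/3, 0, -2/5, 0, 2/7, 0, -2/9, …
g: a_k = -3, -9/2, 27/8, -81/16, 1215/128, -5103/256, 45927/1024, -216513/2048, 8444007/32768, -42220035/65536, …
f·g: L₀ = L_f ⊗_s L_g, ord ≤ 2·1.
h₀' ⇒ L via d/dx closure of L₀.
L = (-57 + 360·x + 630·x^2 - 216·x^3 - 81·x^4) + (124 + 540·x + 1032·x^2 + 1368·x^3 - 756·x^4 - 324·x^5)·Dx + (36 + 200·x + 252·x^2 - 16·x^3 + 108·x^4 - 216·x^5 - 108·x^6)·Dx^2  (order 2).
h: a_k = 6, 18, -105/4, 57/2, -4971/64, 73521/320, -1533597/2560, 7128171/4480, -503345145/114688, 1405502281/114688, …
ICs: h(0) = 6, h′(0) = 18.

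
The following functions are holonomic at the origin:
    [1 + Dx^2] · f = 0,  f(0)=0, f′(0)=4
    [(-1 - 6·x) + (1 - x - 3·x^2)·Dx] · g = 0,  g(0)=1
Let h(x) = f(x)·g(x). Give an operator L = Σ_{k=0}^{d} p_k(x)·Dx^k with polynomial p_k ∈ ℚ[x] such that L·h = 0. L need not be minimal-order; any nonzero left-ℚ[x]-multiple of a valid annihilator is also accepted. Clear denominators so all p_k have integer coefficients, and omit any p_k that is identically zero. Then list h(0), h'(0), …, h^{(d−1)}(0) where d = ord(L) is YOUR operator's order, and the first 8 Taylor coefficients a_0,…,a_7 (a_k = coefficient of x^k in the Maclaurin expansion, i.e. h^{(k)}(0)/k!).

f: a_k = 0, 4, 0, -2/3, 0, 1/30, 0, -1/1260, …
g: a_k = 1, 1, 4, 7, 19, 40, 97, 217, …
L₀ := L_f ⊗_s L_g (sym. prod.), ord ≤ 2.
L = (5 + x + 3·x^2) + (2 + 12·x)·Dx + (-1 + x + 3·x^2)·Dx^2  (order 2).
h: a_k = 0, 4, 4, 46/3, 82/3, 2201/30, 4661/30, 473087/1260, …
ICs: h(0) = 0, h′(0) = 4.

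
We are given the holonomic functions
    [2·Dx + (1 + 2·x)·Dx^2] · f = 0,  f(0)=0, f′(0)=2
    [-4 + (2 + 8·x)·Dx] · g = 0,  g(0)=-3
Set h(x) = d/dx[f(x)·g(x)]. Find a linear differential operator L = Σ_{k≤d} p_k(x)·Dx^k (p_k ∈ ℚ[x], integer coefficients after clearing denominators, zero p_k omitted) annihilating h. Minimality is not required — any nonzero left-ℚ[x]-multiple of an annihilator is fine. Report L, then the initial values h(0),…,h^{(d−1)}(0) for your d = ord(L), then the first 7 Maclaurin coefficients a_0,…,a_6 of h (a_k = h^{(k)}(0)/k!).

L = (2 + 16·x + 8·x^2) + (7 + 54·x + 120·x^2 + 64·x^3)·Dx + (1 + 11·x + 42·x^2 + 64·x^3 + 32·x^4)·Dx^2  (order 2).
h: a_k = -6, -12, 48, -160, 524, -8712/5, 29664/5, …
ICs: h(0) = -6, h′(0) = -12.

f: a_k = 0, 2, -2, 8/3, -4, 32/5, -32/3, …
g: a_k = -3, -6, 6, -12, 30, -84, 252, …
f·g: L₀ = L_f ⊗_s L_g, ord ≤ 2·1.
Differentiate: ansatz ord ≤ ord L₀ ⇒ L.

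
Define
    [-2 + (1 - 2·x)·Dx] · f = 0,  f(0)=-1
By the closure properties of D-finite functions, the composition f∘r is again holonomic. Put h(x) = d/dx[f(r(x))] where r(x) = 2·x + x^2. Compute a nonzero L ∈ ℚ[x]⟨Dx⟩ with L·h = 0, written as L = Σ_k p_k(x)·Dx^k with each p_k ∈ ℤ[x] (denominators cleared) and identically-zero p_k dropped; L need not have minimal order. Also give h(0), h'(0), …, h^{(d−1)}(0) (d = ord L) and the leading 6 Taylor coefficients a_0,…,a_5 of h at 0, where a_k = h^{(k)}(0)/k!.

f: a_k = -1, -2, -4, -8, -16, -32, …
L₀ from L_f via x↦r, Dx↦r'^{-1}Dx.
h=h₀': d/dx-closure on L₀ ⇒ L.
L = (9 + 12·x + 6·x^2) + (-1 + 3·x + 6·x^2 + 2·x^3)·Dx  (order 1).
h: a_k = -4, -36, -240, -1424, -7920, -42288, …
ICs: h(0) = -4.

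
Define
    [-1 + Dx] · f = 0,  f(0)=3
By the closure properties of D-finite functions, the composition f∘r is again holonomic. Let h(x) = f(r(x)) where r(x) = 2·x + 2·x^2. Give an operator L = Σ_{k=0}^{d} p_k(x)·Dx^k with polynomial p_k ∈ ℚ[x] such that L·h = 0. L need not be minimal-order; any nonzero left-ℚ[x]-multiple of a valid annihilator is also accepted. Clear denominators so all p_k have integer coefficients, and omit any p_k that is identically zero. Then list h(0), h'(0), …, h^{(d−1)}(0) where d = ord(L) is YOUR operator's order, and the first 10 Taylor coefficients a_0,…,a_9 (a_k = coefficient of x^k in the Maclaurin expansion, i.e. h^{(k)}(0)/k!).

f: a_k = 3, 3, 3/2, 1/2, 1/8, 1/40, 1/240, 1/1680, 1/13440, 1/120960, …
f∘r: x↦r, Dx↦Dx/r' in L_f ⇒ L₀.
L = (-2 - 4·x) + Dx  (order 1).
h: a_k = 3, 6, 12, 16, 20, 104/5, 304/15, 1856/105, 1528/105, 2096/189, …
ICs: h(0) = 3.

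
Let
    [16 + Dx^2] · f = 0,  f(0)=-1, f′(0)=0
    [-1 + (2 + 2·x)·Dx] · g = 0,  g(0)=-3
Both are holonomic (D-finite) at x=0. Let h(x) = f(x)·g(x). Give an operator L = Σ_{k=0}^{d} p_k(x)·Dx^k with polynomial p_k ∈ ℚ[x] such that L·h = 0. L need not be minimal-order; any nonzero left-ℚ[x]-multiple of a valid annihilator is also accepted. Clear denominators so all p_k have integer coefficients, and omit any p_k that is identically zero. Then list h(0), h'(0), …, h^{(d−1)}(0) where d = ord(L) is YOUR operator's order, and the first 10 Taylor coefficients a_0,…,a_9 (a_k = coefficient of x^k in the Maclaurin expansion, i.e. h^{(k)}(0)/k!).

f: a_k = -1, 0, 8, 0, -32/3, 0, 256/45, 0, -512/315, 0, …
g: a_k = -3, -3/2, 3/8, -3/16, 15/128, -21/256, 63/1024, -99/2048, 1287/32768, -2145/65536, …
L₀ := L_f ⊗_s L_g (sym. prod.), ord ≤ 2.
L = (67 + 128·x + 64·x^2) + (-4 - 4·x)·Dx + (4 + 8·x + 4·x^2)·Dx^2  (order 2).
h: a_k = 3, 3/2, -195/8, -189/16, 4465/128, 3733/256, -310129/15360, -219379/30720, 21374753/3440640, 4340803/2293760, …
ICs: h(0) = 3, h′(0) = 3/2.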